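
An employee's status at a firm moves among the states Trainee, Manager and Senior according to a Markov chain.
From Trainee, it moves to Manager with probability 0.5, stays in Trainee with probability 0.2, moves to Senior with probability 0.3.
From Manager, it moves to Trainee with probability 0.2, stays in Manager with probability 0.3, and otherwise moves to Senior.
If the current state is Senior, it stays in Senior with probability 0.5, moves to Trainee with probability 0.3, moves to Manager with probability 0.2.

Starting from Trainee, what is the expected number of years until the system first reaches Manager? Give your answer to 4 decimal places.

Let t(s) be the expected number of years to first reach Manager from state s, with t(Manager) = 0. Conditioning on the first year:
t(Trainee) = 1 + 0.2·t(Trainee) + 0.3·t(Senior)
t(Senior) = 1 + 0.3·t(Trainee) + 0.5·t(Senior)
Solving: t(Trainee) = 2.5806, t(Senior) = 3.5484.
Expected years from Trainee to Manager: 2.5806.

2.5806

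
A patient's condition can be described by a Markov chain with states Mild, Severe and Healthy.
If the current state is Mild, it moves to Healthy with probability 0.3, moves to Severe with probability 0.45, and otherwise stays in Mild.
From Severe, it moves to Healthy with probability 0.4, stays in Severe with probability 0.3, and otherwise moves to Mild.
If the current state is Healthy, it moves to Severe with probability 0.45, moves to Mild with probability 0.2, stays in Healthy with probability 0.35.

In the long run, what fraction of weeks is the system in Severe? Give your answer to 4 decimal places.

Let the stationary distribution be π with π = πP and π_1 + π_2 + π_3 = 1.
π_1 = 0.25·π_1 + 0.3·π_2 + 0.2·π_3
π_2 = 0.45·π_1 + 0.3·π_2 + 0.45·π_3
Solving with the normalization constraint gives π = (0.2517, 0.3913, 0.3570).
So the stationary probability of Severe is 0.3913.

0.3913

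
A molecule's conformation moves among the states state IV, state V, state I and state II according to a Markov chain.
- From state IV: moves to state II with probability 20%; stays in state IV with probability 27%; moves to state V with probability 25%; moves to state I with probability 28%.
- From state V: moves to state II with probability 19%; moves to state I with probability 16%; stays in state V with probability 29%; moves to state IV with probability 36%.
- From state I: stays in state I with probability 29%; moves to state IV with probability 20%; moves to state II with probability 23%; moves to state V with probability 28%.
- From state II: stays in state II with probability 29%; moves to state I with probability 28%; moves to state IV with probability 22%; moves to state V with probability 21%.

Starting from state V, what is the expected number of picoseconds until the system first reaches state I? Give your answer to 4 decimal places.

4.5032

Let t(s) be the expected number of picoseconds to first reach state I from state s, with t(state I) = 0. Conditioning on the first picosecond:
t(state IV) = 1 + 0.27·t(state IV) + 0.25·t(state V) + 0.2·t(state II)
t(state V) = 1 + 0.36·t(state IV) + 0.29·t(state V) + 0.19·t(state II)
t(state II) = 1 + 0.22·t(state IV) + 0.21·t(state V) + 0.29·t(state II)
Solving: t(state IV) = 4.0026, t(state V) = 4.5032, t(state II) = 3.9806.
Expected picoseconds from state V to state I: 4.5032.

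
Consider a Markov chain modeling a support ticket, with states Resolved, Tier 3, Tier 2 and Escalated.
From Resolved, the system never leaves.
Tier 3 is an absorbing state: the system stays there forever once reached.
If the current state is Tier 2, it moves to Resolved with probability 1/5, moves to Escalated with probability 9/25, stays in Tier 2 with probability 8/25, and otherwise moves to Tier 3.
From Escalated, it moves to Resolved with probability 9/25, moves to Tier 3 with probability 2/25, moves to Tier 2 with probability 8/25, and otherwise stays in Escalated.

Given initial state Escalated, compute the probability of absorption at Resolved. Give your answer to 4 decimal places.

Let h(s) be the probability of absorption at Resolved starting from transient state s. Then h(Resolved) = 1 and h(Tier 3) = 0. By first-step analysis:
h(Tier 2) = 0.2·1 + 0.12·0 + 0.32·h(Tier 2) + 0.36·h(Escalated)
h(Escalated) = 0.36·1 + 0.08·0 + 0.32·h(Tier 2) + 0.24·h(Escalated)
Solving: h(Tier 2) = 0.7012, h(Escalated) = 0.7689.
Starting from Escalated, the probability is 0.7689.

0.7689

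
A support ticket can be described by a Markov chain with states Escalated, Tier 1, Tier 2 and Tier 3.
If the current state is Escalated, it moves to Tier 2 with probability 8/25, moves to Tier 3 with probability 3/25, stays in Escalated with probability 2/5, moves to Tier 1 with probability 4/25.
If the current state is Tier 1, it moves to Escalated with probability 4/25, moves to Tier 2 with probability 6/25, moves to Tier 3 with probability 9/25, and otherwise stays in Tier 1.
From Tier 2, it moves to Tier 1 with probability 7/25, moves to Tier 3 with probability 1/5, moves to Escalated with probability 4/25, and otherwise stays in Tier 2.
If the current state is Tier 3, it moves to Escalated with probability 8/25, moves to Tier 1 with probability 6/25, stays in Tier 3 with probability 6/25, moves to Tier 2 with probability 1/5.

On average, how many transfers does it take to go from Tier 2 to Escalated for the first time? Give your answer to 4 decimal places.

Let t(s) be the expected number of transfers to first reach Escalated from state s, with t(Escalated) = 0. Conditioning on the first transfer:
t(Tier 1) = 1 + 0.24·t(Tier 1) + 0.24·t(Tier 2) + 0.36·t(Tier 3)
t(Tier 2) = 1 + 0.28·t(Tier 1) + 0.36·t(Tier 2) + 0.2·t(Tier 3)
t(Tier 3) = 1 + 0.24·t(Tier 1) + 0.2·t(Tier 2) + 0.24·t(Tier 3)
Solving: t(Tier 1) = 4.8664, t(Tier 2) = 4.9936, t(Tier 3) = 4.1667.
Expected transfers from Tier 2 to Escalated: 4.9936.

4.9936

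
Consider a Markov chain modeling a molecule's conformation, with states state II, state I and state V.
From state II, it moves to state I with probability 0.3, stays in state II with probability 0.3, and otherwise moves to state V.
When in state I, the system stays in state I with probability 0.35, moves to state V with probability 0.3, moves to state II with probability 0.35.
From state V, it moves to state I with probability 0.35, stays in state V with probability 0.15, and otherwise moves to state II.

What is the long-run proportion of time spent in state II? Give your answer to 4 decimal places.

Let the stationary distribution be π with π = πP and π_1 + π_2 + π_3 = 1.
π_1 = 0.3·π_1 + 0.35·π_2 + 0.5·π_3
π_2 = 0.3·π_1 + 0.35·π_2 + 0.35·π_3
Solving with the normalization constraint gives π = (0.3753, 0.3312, 0.2935).
So the stationary probability of state II is 0.3753.

0.3753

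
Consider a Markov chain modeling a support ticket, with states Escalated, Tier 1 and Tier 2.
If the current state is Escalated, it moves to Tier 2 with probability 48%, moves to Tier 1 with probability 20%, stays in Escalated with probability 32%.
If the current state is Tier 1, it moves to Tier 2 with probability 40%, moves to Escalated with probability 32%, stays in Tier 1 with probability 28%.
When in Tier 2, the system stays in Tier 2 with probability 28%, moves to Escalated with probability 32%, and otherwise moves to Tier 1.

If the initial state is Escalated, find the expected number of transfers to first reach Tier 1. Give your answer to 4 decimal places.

3.5714

Let t(s) be the expected number of transfers to first reach Tier 1 from state s, with t(Tier 1) = 0. Conditioning on the first transfer:
t(Escalated) = 1 + 0.32·t(Escalated) + 0.48·t(Tier 2)
t(Tier 2) = 1 + 0.32·t(Escalated) + 0.28·t(Tier 2)
Solving: t(Escalated) = 3.5714, t(Tier 2) = 2.9762.
Expected transfers from Escalated to Tier 1: 3.5714.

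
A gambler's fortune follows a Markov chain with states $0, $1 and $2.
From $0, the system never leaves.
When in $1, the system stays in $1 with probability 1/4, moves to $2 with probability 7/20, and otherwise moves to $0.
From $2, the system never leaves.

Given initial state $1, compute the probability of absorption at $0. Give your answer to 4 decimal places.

0.5333

Let h(s) be the probability of absorption at $0 starting from transient state s. Then h($0) = 1 and h($2) = 0. By first-step analysis:
h($1) = 0.4·1 + 0.25·h($1) + 0.35·0
Solving: h($1) = 0.5333.
Starting from $1, the probability is 0.5333.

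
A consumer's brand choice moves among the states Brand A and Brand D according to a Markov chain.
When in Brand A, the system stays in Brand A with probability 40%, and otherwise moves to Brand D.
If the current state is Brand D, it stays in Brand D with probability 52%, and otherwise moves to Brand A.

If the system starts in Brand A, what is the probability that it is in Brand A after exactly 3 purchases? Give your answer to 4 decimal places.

0.4442

Propagate the distribution vector 3 purchases from Brand A.
After 0 purchases: (1.0000, 0.0000)
After 1 purchase: (0.4000, 0.6000)
After 2 purchases: (0.4480, 0.5520)
After 3 purchases: (0.4442, 0.5558)
P(in Brand A after 3 purchases) = 0.4442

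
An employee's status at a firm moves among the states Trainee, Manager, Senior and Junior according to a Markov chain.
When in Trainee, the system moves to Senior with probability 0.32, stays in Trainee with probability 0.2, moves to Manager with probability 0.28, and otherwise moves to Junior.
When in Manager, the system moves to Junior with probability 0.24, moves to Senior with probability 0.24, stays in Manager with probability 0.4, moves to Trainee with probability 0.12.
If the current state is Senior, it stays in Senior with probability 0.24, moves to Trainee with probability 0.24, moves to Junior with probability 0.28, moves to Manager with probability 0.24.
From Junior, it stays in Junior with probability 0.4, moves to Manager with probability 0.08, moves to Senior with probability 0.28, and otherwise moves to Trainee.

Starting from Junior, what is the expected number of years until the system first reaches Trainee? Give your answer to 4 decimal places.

Let t(s) be the expected number of years to first reach Trainee from state s, with t(Trainee) = 0. Conditioning on the first year:
t(Manager) = 1 + 0.4·t(Manager) + 0.24·t(Senior) + 0.24·t(Junior)
t(Senior) = 1 + 0.24·t(Manager) + 0.24·t(Senior) + 0.28·t(Junior)
t(Junior) = 1 + 0.08·t(Manager) + 0.28·t(Senior) + 0.4·t(Junior)
Solving: t(Manager) = 5.3777, t(Senior) = 4.7003, t(Junior) = 4.5772.
Expected years from Junior to Trainee: 4.5772.

4.5772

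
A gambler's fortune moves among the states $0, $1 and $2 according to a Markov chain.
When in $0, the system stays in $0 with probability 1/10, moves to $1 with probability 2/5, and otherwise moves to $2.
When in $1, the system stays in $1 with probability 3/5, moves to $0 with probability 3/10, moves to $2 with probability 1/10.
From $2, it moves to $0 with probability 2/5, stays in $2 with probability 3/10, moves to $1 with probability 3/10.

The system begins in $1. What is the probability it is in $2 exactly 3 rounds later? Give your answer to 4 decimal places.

Propagate the distribution vector 3 rounds from $1.
After 0 rounds: (0.0000, 1.0000, 0.0000)
After 1 round: (0.3000, 0.6000, 0.1000)
After 2 rounds: (0.2500, 0.5100, 0.2400)
After 3 rounds: (0.2740, 0.4780, 0.2480)
P(in $2 after 3 rounds) = 0.2480

0.2480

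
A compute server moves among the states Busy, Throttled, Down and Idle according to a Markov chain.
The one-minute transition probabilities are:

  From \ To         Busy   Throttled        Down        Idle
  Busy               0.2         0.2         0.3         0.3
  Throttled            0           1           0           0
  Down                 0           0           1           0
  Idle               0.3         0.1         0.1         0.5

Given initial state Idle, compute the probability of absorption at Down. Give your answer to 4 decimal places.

0.5484

Let h(s) be the probability of absorption at Down starting from transient state s. Then h(Down) = 1 and h(Throttled) = 0. By first-step analysis:
h(Busy) = 0.2·h(Busy) + 0.2·0 + 0.3·1 + 0.3·h(Idle)
h(Idle) = 0.3·h(Busy) + 0.1·0 + 0.1·1 + 0.5·h(Idle)
Solving: h(Busy) = 0.5806, h(Idle) = 0.5484.
Starting from Idle, the probability is 0.5484.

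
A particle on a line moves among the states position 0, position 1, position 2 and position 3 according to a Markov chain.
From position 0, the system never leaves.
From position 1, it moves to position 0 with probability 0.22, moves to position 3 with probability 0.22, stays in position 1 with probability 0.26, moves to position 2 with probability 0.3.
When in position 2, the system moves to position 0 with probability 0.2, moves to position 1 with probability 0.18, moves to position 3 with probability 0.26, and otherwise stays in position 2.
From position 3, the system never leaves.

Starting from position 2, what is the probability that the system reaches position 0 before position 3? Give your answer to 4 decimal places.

0.4471

Let h(s) be the probability of absorption at position 0 starting from transient state s. Then h(position 0) = 1 and h(position 3) = 0. By first-step analysis:
h(position 1) = 0.22·1 + 0.26·h(position 1) + 0.3·h(position 2) + 0.22·0
h(position 2) = 0.2·1 + 0.18·h(position 1) + 0.36·h(position 2) + 0.26·0
Solving: h(position 1) = 0.4786, h(position 2) = 0.4471.
Starting from position 2, the probability is 0.4471.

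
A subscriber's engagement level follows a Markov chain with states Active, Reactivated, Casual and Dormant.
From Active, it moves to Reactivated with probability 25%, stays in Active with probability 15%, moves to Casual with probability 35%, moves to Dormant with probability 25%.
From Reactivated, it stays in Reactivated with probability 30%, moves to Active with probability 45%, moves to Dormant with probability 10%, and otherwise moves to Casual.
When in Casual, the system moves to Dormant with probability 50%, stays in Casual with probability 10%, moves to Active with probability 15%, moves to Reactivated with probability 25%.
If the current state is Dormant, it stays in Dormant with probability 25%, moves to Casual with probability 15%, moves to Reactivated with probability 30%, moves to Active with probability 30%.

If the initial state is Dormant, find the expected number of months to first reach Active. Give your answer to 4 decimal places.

3.1008

Let t(s) be the expected number of months to first reach Active from state s, with t(Active) = 0. Conditioning on the first month:
t(Reactivated) = 1 + 0.3·t(Reactivated) + 0.15·t(Casual) + 0.1·t(Dormant)
t(Casual) = 1 + 0.25·t(Reactivated) + 0.1·t(Casual) + 0.5·t(Dormant)
t(Dormant) = 1 + 0.3·t(Reactivated) + 0.15·t(Casual) + 0.25·t(Dormant)
Solving: t(Reactivated) = 2.6357, t(Casual) = 3.5659, t(Dormant) = 3.1008.
Expected months from Dormant to Active: 3.1008.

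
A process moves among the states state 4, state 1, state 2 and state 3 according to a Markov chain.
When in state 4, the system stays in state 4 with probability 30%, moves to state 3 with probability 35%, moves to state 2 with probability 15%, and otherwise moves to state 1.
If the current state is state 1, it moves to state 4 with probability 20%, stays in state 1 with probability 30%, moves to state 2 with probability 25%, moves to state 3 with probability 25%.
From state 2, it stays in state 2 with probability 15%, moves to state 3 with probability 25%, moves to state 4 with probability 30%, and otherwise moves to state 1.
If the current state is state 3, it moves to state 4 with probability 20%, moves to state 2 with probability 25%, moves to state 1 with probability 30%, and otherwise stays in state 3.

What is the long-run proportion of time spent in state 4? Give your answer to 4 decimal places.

0.2450

Let the stationary distribution be π with π = πP and π_1 + π_2 + π_3 + π_4 = 1.
π_1 = 0.3·π_1 + 0.2·π_2 + 0.3·π_3 + 0.2·π_4
π_2 = 0.2·π_1 + 0.3·π_2 + 0.3·π_3 + 0.3·π_4
π_3 = 0.15·π_1 + 0.25·π_2 + 0.15·π_3 + 0.25·π_4
Solving with the normalization constraint gives π = (0.2450, 0.2755, 0.2050, 0.2745).
So the stationary probability of state 4 is 0.2450.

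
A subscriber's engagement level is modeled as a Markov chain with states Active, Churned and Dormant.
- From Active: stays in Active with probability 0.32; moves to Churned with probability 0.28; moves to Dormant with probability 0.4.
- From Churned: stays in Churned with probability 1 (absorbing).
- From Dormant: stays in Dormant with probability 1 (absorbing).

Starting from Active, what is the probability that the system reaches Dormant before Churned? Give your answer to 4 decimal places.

0.5882

Let h(s) be the probability of absorption at Dormant starting from transient state s. Then h(Dormant) = 1 and h(Churned) = 0. By first-step analysis:
h(Active) = 0.32·h(Active) + 0.28·0 + 0.4·1
Solving: h(Active) = 0.5882.
Starting from Active, the probability is 0.5882.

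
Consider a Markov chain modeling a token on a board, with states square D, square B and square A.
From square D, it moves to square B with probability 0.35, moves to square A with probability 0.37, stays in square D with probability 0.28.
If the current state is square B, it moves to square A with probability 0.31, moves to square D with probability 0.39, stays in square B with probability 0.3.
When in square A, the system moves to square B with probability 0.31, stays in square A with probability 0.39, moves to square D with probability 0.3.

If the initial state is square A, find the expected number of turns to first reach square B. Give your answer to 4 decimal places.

Let t(s) be the expected number of turns to first reach square B from state s, with t(square B) = 0. Conditioning on the first turn:
t(square D) = 1 + 0.28·t(square D) + 0.37·t(square A)
t(square A) = 1 + 0.3·t(square D) + 0.39·t(square A)
Solving: t(square D) = 2.9860, t(square A) = 3.1079.
Expected turns from square A to square B: 3.1079.

3.1079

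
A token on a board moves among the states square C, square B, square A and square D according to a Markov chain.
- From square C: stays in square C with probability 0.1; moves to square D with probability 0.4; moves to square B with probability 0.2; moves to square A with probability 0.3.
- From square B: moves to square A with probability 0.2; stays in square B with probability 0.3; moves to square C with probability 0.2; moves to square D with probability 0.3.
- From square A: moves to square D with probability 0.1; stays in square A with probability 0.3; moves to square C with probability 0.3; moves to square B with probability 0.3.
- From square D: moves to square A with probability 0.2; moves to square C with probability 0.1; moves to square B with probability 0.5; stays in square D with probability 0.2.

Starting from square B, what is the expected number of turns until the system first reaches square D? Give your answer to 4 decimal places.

3.6842

Let t(s) be the expected number of turns to first reach square D from state s, with t(square D) = 0. Conditioning on the first turn:
t(square C) = 1 + 0.1·t(square C) + 0.2·t(square B) + 0.3·t(square A)
t(square B) = 1 + 0.2·t(square C) + 0.3·t(square B) + 0.2·t(square A)
t(square A) = 1 + 0.3·t(square C) + 0.3·t(square B) + 0.3·t(square A)
Solving: t(square C) = 3.4211, t(square B) = 3.6842, t(square A) = 4.4737.
Expected turns from square B to square D: 3.6842.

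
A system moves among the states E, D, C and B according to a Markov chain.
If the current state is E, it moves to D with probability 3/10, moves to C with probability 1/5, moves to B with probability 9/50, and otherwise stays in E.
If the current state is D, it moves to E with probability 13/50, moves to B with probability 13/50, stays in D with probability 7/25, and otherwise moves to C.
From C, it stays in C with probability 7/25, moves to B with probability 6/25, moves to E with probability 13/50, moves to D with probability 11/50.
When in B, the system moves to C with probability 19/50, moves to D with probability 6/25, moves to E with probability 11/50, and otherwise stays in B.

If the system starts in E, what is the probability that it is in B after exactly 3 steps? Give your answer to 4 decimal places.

Propagate the distribution vector 3 steps from E.
After 0 steps: (1.0000, 0.0000, 0.0000, 0.0000)
After 1 step: (0.3200, 0.3000, 0.2000, 0.1800)
After 2 steps: (0.2720, 0.2672, 0.2484, 0.2124)
After 3 steps: (0.2678, 0.2620, 0.2581, 0.2120)
P(in B after 3 steps) = 0.2120

0.2120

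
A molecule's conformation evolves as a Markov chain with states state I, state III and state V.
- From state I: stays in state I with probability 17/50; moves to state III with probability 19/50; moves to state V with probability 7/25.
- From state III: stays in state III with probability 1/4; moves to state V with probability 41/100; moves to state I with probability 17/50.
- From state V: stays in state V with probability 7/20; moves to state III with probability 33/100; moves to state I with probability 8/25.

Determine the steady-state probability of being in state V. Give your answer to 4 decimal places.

Let the stationary distribution be π with π = πP and π_1 + π_2 + π_3 = 1.
π_1 = 0.34·π_1 + 0.34·π_2 + 0.32·π_3
π_2 = 0.38·π_1 + 0.25·π_2 + 0.33·π_3
Solving with the normalization constraint gives π = (0.3331, 0.3210, 0.3459).
So the stationary probability of state V is 0.3459.

0.3459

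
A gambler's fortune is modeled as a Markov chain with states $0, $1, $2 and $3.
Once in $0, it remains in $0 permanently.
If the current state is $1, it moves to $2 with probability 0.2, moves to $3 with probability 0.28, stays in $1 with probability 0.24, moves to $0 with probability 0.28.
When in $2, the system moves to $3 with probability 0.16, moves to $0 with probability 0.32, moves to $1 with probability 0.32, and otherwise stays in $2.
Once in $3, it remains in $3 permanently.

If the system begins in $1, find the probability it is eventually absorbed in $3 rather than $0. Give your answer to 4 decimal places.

Let h(s) be the probability of absorption at $3 starting from transient state s. Then h($3) = 1 and h($0) = 0. By first-step analysis:
h($1) = 0.28·0 + 0.24·h($1) + 0.2·h($2) + 0.28·1
h($2) = 0.32·0 + 0.32·h($1) + 0.2·h($2) + 0.16·1
Solving: h($1) = 0.4706, h($2) = 0.3882.
Starting from $1, the probability is 0.4706.

0.4706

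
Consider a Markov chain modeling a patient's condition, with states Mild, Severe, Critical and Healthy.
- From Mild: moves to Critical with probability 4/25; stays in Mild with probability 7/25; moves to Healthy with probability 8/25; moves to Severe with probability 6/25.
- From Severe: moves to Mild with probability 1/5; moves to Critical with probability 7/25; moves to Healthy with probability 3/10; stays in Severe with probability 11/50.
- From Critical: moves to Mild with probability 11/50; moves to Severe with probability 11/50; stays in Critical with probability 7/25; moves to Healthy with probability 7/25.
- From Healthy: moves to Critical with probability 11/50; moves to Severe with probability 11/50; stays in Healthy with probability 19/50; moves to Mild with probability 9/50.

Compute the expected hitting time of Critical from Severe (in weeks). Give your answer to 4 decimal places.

4.2565

Let t(s) be the expected number of weeks to first reach Critical from state s, with t(Critical) = 0. Conditioning on the first week:
t(Mild) = 1 + 0.28·t(Mild) + 0.24·t(Severe) + 0.32·t(Healthy)
t(Severe) = 1 + 0.2·t(Mild) + 0.22·t(Severe) + 0.3·t(Healthy)
t(Healthy) = 1 + 0.18·t(Mild) + 0.22·t(Severe) + 0.38·t(Healthy)
Solving: t(Mild) = 4.8174, t(Severe) = 4.2565, t(Healthy) = 4.5219.
Expected weeks from Severe to Critical: 4.2565.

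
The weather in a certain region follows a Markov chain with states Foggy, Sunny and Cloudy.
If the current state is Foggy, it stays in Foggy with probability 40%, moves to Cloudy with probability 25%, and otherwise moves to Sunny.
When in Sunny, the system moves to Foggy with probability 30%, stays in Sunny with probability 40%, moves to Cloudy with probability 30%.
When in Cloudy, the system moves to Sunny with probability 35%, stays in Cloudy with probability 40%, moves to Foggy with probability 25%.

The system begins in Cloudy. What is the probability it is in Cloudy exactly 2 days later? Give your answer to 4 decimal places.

Sum over the intermediate state after 1 day:
P = P(Cloudy→Foggy)·P(Foggy→Cloudy) + P(Cloudy→Sunny)·P(Sunny→Cloudy) + P(Cloudy→Cloudy)·P(Cloudy→Cloudy)
  = 0.25×0.25 + 0.35×0.3 + 0.4×0.4
  = 0.0625 + 0.1050 + 0.1600 = 0.3275

0.3275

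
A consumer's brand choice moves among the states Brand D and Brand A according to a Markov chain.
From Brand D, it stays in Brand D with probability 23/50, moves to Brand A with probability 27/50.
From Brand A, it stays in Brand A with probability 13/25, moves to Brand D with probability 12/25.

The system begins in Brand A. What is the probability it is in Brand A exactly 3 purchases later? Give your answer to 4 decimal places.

0.5294

Propagate the distribution vector 3 purchases from Brand A.
After 0 purchases: (0.0000, 1.0000)
After 1 purchase: (0.4800, 0.5200)
After 2 purchases: (0.4704, 0.5296)
After 3 purchases: (0.4706, 0.5294)
P(in Brand A after 3 purchases) = 0.5294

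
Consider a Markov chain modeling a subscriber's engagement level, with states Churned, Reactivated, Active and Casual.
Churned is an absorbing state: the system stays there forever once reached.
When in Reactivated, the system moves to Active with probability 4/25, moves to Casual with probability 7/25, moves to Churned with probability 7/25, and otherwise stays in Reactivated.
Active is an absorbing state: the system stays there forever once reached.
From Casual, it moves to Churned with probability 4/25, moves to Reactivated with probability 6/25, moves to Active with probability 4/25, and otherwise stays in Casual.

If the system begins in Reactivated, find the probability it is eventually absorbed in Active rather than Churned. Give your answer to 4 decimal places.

Let h(s) be the probability of absorption at Active starting from transient state s. Then h(Active) = 1 and h(Churned) = 0. By first-step analysis:
h(Reactivated) = 0.28·0 + 0.28·h(Reactivated) + 0.16·1 + 0.28·h(Casual)
h(Casual) = 0.16·0 + 0.24·h(Reactivated) + 0.16·1 + 0.44·h(Casual)
Solving: h(Reactivated) = 0.4000, h(Casual) = 0.4571.
Starting from Reactivated, the probability is 0.4000.

0.4000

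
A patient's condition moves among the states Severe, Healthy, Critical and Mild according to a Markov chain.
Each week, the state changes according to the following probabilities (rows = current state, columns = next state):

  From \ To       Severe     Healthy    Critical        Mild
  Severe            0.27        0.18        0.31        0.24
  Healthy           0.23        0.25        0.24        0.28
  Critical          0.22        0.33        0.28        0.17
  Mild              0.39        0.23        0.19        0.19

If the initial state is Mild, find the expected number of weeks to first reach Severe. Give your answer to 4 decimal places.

Let t(s) be the expected number of weeks to first reach Severe from state s, with t(Severe) = 0. Conditioning on the first week:
t(Healthy) = 1 + 0.25·t(Healthy) + 0.24·t(Critical) + 0.28·t(Mild)
t(Critical) = 1 + 0.33·t(Healthy) + 0.28·t(Critical) + 0.17·t(Mild)
t(Mild) = 1 + 0.23·t(Healthy) + 0.19·t(Critical) + 0.19·t(Mild)
Solving: t(Healthy) = 3.7753, t(Critical) = 3.8786, t(Mild) = 3.2164.
Expected weeks from Mild to Severe: 3.2164.

3.2164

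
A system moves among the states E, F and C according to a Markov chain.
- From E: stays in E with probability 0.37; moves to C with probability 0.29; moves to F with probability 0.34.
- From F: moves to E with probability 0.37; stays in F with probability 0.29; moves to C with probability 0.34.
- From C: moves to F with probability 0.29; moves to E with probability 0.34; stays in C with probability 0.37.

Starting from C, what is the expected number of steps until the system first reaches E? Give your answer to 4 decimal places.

2.8678

Let t(s) be the expected number of steps to first reach E from state s, with t(E) = 0. Conditioning on the first step:
t(F) = 1 + 0.29·t(F) + 0.34·t(C)
t(C) = 1 + 0.29·t(F) + 0.37·t(C)
Solving: t(F) = 2.7818, t(C) = 2.8678.
Expected steps from C to E: 2.8678.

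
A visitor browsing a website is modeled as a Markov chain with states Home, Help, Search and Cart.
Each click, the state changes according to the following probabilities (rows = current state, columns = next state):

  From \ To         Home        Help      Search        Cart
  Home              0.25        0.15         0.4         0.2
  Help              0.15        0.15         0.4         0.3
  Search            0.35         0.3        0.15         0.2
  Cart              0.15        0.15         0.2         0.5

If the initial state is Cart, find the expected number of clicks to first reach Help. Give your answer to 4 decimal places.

Let t(s) be the expected number of clicks to first reach Help from state s, with t(Help) = 0. Conditioning on the first click:
t(Home) = 1 + 0.25·t(Home) + 0.4·t(Search) + 0.2·t(Cart)
t(Search) = 1 + 0.35·t(Home) + 0.15·t(Search) + 0.2·t(Cart)
t(Cart) = 1 + 0.15·t(Home) + 0.2·t(Search) + 0.5·t(Cart)
Solving: t(Home) = 5.2317, t(Search) = 4.6039, t(Cart) = 5.4111.
Expected clicks from Cart to Help: 5.4111.

5.4111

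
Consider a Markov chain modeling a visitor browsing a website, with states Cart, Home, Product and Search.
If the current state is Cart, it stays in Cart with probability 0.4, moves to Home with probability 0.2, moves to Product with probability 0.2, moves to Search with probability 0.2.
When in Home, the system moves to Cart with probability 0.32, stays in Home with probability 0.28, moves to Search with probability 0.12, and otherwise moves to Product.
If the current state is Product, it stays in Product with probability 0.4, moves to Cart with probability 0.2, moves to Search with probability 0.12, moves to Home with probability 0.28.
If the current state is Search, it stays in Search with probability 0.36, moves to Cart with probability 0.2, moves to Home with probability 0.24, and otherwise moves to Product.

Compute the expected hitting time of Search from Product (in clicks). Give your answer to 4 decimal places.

6.9890

Let t(s) be the expected number of clicks to first reach Search from state s, with t(Search) = 0. Conditioning on the first click:
t(Cart) = 1 + 0.4·t(Cart) + 0.2·t(Home) + 0.2·t(Product)
t(Home) = 1 + 0.32·t(Cart) + 0.28·t(Home) + 0.28·t(Product)
t(Product) = 1 + 0.2·t(Cart) + 0.28·t(Home) + 0.4·t(Product)
Solving: t(Cart) = 6.2983, t(Home) = 6.9061, t(Product) = 6.9890.
Expected clicks from Product to Search: 6.9890.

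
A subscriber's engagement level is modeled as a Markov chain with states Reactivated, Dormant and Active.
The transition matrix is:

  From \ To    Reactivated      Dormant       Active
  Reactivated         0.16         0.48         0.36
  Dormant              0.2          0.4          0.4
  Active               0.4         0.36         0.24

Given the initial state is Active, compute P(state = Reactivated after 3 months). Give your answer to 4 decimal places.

0.2598

Propagate the distribution vector 3 months from Active.
After 0 months: (0.0000, 0.0000, 1.0000)
After 1 month: (0.4000, 0.3600, 0.2400)
After 2 months: (0.2320, 0.4224, 0.3456)
After 3 months: (0.2598, 0.4047, 0.3354)
P(in Reactivated after 3 months) = 0.2598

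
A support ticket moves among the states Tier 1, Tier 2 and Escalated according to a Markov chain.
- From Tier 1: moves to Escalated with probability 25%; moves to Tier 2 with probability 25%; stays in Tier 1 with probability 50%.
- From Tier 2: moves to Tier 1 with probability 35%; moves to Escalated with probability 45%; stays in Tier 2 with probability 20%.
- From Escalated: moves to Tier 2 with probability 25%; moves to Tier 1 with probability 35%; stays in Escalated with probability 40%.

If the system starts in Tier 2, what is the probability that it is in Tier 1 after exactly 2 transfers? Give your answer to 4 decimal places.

0.4025

Sum over the intermediate state after 1 transfer:
P = P(Tier 2→Tier 1)·P(Tier 1→Tier 1) + P(Tier 2→Tier 2)·P(Tier 2→Tier 1) + P(Tier 2→Escalated)·P(Escalated→Tier 1)
  = 0.35×0.5 + 0.2×0.35 + 0.45×0.35
  = 0.1750 + 0.0700 + 0.1575 = 0.4025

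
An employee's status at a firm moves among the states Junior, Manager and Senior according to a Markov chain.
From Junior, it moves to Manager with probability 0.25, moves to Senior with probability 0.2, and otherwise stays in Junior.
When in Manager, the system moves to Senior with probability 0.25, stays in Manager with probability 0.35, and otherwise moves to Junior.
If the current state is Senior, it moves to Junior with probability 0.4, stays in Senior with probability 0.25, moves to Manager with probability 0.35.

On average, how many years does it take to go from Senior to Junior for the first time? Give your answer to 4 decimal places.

2.5000

Let t(s) be the expected number of years to first reach Junior from state s, with t(Junior) = 0. Conditioning on the first year:
t(Manager) = 1 + 0.35·t(Manager) + 0.25·t(Senior)
t(Senior) = 1 + 0.35·t(Manager) + 0.25·t(Senior)
Solving: t(Manager) = 2.5000, t(Senior) = 2.5000.
Expected years from Senior to Junior: 2.5000.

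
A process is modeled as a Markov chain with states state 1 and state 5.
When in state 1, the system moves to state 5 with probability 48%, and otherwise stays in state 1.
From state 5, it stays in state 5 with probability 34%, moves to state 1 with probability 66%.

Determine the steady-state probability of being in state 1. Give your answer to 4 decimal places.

Let the stationary distribution be π with π = πP and π_1 + π_2 = 1.
π_1 = 0.52·π_1 + 0.66·π_2
Solving with the normalization constraint gives π = (0.5789, 0.4211).
So the stationary probability of state 1 is 0.5789.

0.5789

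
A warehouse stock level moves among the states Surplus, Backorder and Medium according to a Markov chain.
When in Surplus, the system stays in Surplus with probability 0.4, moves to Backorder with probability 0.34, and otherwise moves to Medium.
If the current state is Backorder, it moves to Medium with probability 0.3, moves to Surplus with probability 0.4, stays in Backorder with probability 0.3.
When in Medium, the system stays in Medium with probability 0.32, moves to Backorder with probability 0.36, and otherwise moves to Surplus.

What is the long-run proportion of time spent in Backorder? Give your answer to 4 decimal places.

0.3325

Let the stationary distribution be π with π = πP and π_1 + π_2 + π_3 = 1.
π_1 = 0.4·π_1 + 0.4·π_2 + 0.32·π_3
π_2 = 0.34·π_1 + 0.3·π_2 + 0.36·π_3
Solving with the normalization constraint gives π = (0.3767, 0.3325, 0.2907).
So the stationary probability of Backorder is 0.3325.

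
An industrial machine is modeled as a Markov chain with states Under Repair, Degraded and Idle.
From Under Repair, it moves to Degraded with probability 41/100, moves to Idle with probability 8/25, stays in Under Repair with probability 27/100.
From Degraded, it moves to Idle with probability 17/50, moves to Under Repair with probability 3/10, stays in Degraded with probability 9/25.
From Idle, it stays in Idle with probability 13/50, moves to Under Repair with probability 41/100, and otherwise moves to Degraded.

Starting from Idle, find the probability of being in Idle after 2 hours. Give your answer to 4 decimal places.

0.3110

Sum over the intermediate state after 1 hour:
P = P(Idle→Under Repair)·P(Under Repair→Idle) + P(Idle→Degraded)·P(Degraded→Idle) + P(Idle→Idle)·P(Idle→Idle)
  = 0.41×0.32 + 0.33×0.34 + 0.26×0.26
  = 0.1312 + 0.1122 + 0.0676 = 0.3110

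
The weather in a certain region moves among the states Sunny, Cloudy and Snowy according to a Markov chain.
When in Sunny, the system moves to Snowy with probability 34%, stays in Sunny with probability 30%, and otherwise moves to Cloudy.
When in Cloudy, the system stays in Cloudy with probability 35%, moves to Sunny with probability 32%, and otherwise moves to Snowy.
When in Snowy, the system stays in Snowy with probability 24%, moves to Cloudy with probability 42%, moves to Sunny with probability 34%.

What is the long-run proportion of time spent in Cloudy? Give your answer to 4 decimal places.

Let the stationary distribution be π with π = πP and π_1 + π_2 + π_3 = 1.
π_1 = 0.3·π_1 + 0.32·π_2 + 0.34·π_3
π_2 = 0.36·π_1 + 0.35·π_2 + 0.42·π_3
Solving with the normalization constraint gives π = (0.3197, 0.3746, 0.3057).
So the stationary probability of Cloudy is 0.3746.

0.3746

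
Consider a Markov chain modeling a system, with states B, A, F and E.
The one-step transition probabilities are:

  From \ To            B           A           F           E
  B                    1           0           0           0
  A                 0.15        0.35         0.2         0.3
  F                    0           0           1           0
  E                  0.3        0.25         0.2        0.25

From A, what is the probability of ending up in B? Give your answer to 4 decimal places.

Let h(s) be the probability of absorption at B starting from transient state s. Then h(B) = 1 and h(F) = 0. By first-step analysis:
h(A) = 0.15·1 + 0.35·h(A) + 0.2·0 + 0.3·h(E)
h(E) = 0.3·1 + 0.25·h(A) + 0.2·0 + 0.25·h(E)
Solving: h(A) = 0.4909, h(E) = 0.5636.
Starting from A, the probability is 0.4909.

0.4909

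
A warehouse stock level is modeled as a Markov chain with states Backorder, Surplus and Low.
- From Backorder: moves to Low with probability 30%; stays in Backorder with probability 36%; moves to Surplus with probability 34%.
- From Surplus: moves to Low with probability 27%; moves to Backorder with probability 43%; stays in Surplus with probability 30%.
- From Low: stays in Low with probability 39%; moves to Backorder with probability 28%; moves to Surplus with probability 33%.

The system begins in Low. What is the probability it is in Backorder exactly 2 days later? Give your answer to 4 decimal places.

Sum over the intermediate state after 1 day:
P = P(Low→Backorder)·P(Backorder→Backorder) + P(Low→Surplus)·P(Surplus→Backorder) + P(Low→Low)·P(Low→Backorder)
  = 0.28×0.36 + 0.33×0.43 + 0.39×0.28
  = 0.1008 + 0.1419 + 0.1092 = 0.3519

0.3519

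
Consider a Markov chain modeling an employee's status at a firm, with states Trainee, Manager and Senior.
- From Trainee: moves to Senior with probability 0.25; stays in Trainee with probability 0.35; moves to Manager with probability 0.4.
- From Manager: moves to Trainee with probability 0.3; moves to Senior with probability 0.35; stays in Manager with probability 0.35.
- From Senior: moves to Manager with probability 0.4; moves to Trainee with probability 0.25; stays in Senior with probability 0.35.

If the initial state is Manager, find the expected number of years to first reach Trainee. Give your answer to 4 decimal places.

3.5398

Let t(s) be the expected number of years to first reach Trainee from state s, with t(Trainee) = 0. Conditioning on the first year:
t(Manager) = 1 + 0.35·t(Manager) + 0.35·t(Senior)
t(Senior) = 1 + 0.4·t(Manager) + 0.35·t(Senior)
Solving: t(Manager) = 3.5398, t(Senior) = 3.7168.
Expected years from Manager to Trainee: 3.5398.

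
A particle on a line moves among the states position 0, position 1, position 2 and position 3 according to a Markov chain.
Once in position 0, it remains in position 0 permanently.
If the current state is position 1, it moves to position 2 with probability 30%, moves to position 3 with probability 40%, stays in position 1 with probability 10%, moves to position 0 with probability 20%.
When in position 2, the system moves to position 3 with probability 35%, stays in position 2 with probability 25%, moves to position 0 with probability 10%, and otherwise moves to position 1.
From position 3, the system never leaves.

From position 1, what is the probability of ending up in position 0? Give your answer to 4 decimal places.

0.3077

Let h(s) be the probability of absorption at position 0 starting from transient state s. Then h(position 0) = 1 and h(position 3) = 0. By first-step analysis:
h(position 1) = 0.2·1 + 0.1·h(position 1) + 0.3·h(position 2) + 0.4·0
h(position 2) = 0.1·1 + 0.3·h(position 1) + 0.25·h(position 2) + 0.35·0
Solving: h(position 1) = 0.3077, h(position 2) = 0.2564.
Starting from position 1, the probability is 0.3077.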